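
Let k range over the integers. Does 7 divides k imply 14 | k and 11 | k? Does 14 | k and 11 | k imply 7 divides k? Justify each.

(⟹) This fails: take k = 7. Certainly 7 ∣ 7, but 14 ∤ 7.

(⟸) Suppose 14 ∣ k and 11 ∣ k. Any common multiple of 14 and 11 is a multiple of their lcm; here gcd(14, 11) = 1, so lcm(14, 11) = 14·11 = 154, so 154 ∣ k. Since 7 ∣ 154, it follows that 7 ∣ k.

The forward direction fails; the converse holds.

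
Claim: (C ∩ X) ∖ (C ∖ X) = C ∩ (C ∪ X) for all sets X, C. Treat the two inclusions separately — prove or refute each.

The sets are not equal: only the forward inclusion holds.

(⟹) Let x ∈ (C ∩ X) ∖ (C ∖ X). Then x ∈ X ∩ C, from which x ∈ C ∩ (C ∪ X).

(⟸) This inclusion fails. Take X = ∅, C = {1}; then 1 ∈ C ∩ (C ∪ X) but 1 ∉ (C ∩ X) ∖ (C ∖ X).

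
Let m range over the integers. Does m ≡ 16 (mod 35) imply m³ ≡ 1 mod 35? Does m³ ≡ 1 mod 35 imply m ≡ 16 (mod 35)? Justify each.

(→) Suppose m ≡ 16 (mod 35). Write m = 35j + 16. Then (35j + 16)³ = 42875j³ + 58800j² + 26880j + 4096 = 35(1225j³ + 1680j² + 768j + 117) + 1, so m³ ≡ 1 (mod 35).

(←) This fails: take m = 1. Then 1³ = 1 ≡ 1 (mod 35), yet 1 ≡ 1 (mod 35), not 16.

Only the forward direction holds.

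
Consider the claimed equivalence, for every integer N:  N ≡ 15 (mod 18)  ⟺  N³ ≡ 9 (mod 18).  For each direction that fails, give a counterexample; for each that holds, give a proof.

Only the forward direction holds.

Forward direction. Suppose N ≡ 15 (mod 18). Write N = 18j + 15. Then (18j + 15)³ = 5832j³ + 14580j² + 12150j + 3375 = 18(324j³ + 810j² + 675j + 187) + 9, so N³ ≡ 9 (mod 18).

Converse. This fails: take N = 3. Then 3³ = 27 ≡ 9 (mod 18), yet 3 ≡ 3 (mod 18), not 15.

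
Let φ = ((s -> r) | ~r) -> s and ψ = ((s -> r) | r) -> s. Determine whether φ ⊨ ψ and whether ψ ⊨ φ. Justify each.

Both implications hold.

(⇐) Assume the antecedent. If r is true, the antecedent forces (r = T, s = T), and ((s -> r) | ~r) -> s holds there. If r is false, the antecedent forces (r = F, s = T), and ((s -> r) | ~r) -> s holds there. Either way ((s -> r) | ~r) -> s holds.

(⇒) Assume the antecedent. If r is true, the antecedent forces (r = T, s = T), and ((s -> r) | r) -> s holds there. If r is false, the antecedent forces (r = F, s = T), and ((s -> r) | r) -> s holds there. Either way ((s -> r) | r) -> s holds.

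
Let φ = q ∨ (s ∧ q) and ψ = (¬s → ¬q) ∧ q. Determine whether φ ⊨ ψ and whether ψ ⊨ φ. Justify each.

(⟹) This fails. Under q = T, s = F, the left side is true but the right side is false.

(⟸) Assume the antecedent. If q is true, q ∨ (s ∧ q) reduces to true regardless of the other variables. If q is false, the antecedent cannot hold. Either way q ∨ (s ∧ q) holds.

Not equivalent: only (⇐) holds.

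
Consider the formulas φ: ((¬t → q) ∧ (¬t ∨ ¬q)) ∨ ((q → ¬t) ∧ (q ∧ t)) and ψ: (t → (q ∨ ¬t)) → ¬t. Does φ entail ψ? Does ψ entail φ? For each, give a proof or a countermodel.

Not equivalent: only (⇒) holds.

(⟸) This fails. Under t = F, q = F, the left side is false but the right side is true.

(⟹) Assume the antecedent. If t is true, the antecedent forces (t = T, q = F), and (t → (q ∨ ¬t)) → ¬t holds there. If t is false, (t → (q ∨ ¬t)) → ¬t reduces to true regardless of the other variables. Either way (t → (q ∨ ¬t)) → ¬t holds.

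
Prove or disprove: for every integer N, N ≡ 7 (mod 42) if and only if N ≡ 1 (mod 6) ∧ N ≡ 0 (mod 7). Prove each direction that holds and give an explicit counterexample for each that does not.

(→) Suppose N ≡ 7 (mod 42); write N = 42j + 7. Since 6 ∣ 42, reducing mod 6 gives N ≡ 7 ≡ 1 (mod 6); since 7 ∣ 42, reducing mod 7 gives N ≡ 7 ≡ 0 (mod 7).

(←) Conversely, if N ≡ 1 (mod 6) and N ≡ 0 (mod 7), then by the Chinese remainder theorem N ≡ 7 (mod 42). This is exactly N ≡ 7 (mod 42).

Equivalent; both directions hold.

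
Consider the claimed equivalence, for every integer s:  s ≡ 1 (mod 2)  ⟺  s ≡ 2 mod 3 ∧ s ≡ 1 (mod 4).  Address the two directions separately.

(⇒) fails; (⇐) holds.

(⟹) This fails: s = 1 gives 1 ≡ 1 (mod 2) but 1 ≡ 1 (mod 3), so the conjunction on the right does not hold.

(⟸) Conversely, if s ≡ 2 (mod 3) and s ≡ 1 (mod 4), then by the Chinese remainder theorem s ≡ 5 (mod 12). Since 5 ≡ 1 (mod 2) and 2 ∣ 12, we get s ≡ 1 (mod 2).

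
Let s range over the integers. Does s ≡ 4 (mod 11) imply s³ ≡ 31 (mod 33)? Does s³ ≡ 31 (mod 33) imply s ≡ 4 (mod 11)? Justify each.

[⇒] This fails: take s = 15. Then 15 ≡ 4 (mod 11), but 15³ = 3375 ≡ 9 (mod 33), not 31.

[⇐] Conversely, the residues r modulo 33 with r³ ≡ 31 (mod 33) are exactly {4}, and each is ≡ 4 (mod 11).

Only the reverse direction holds.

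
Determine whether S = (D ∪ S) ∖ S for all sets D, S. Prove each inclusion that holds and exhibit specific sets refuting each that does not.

Both inclusions fail.

(⟹) This inclusion fails. Take D = ∅, S = {1}; then 1 ∈ S but 1 ∉ (D ∪ S) ∖ S.

(⟸) This inclusion fails. Take D = {1}, S = ∅; then 1 ∈ (D ∪ S) ∖ S but 1 ∉ S.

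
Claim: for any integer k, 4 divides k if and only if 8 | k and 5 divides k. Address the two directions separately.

(←) Suppose 8 ∣ k and 5 ∣ k. Any common multiple of 8 and 5 is a multiple of their lcm; here gcd(8, 5) = 1, so lcm(8, 5) = 8·5 = 40, so 40 ∣ k. Since 4 ∣ 40, it follows that 4 ∣ k.

(→) This fails: take k = 4. Certainly 4 ∣ 4, but 8 ∤ 4.

Only the converse holds.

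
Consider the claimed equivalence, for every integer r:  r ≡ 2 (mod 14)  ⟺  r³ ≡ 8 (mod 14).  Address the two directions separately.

The forward direction holds; the converse fails.

(⇒) Suppose r ≡ 2 (mod 14). Write r = 14j + 2. Then (14j + 2)³ = 2744j³ + 1176j² + 168j + 8 = 14(196j³ + 84j² + 12j) + 8, so r³ ≡ 8 (mod 14).

(⇐) This fails: take r = 4. Then 4³ = 64 ≡ 8 (mod 14), yet 4 ≡ 4 (mod 14), not 2.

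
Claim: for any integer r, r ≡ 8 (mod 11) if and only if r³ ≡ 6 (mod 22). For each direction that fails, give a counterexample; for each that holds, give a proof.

Converse. The residues r modulo 22 with r³ ≡ 6 (mod 22) are exactly {8}, and each is ≡ 8 (mod 11).

Forward direction. This fails: take r = 19. Then 19 ≡ 8 (mod 11), but 19³ = 6859 ≡ 17 (mod 22), not 6.

Not equivalent: only (⇐) holds.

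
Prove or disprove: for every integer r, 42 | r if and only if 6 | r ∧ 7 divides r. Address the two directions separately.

The biconditional holds.

Forward direction. If 42 ∣ r, write r = 42q. Since 42 = 7·6, r = 6·(7q), so 6 ∣ r; and since 42 = 6·7, r = 7·(6q), so 7 ∣ r.

Converse. Suppose 6 ∣ r and 7 ∣ r. Any common multiple of 6 and 7 is a multiple of their lcm; here gcd(6, 7) = 1, so lcm(6, 7) = 6·7 = 42, so 42 ∣ r.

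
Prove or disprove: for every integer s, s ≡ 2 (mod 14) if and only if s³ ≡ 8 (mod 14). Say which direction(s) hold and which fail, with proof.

Only the forward implication holds.

(→) Suppose s ≡ 2 (mod 14). Write s = 14j + 2. Then (14j + 2)³ = 2744j³ + 1176j² + 168j + 8 = 14(196j³ + 84j² + 12j) + 8, so s³ ≡ 8 (mod 14).

(←) This fails: take s = 4. Then 4³ = 64 ≡ 8 (mod 14), yet 4 ≡ 4 (mod 14), not 2.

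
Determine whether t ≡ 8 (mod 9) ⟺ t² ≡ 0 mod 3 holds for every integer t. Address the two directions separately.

Neither implication holds.

(→) This fails: take t = 8. Then 8 ≡ 8 (mod 9), but 8² = 64 ≡ 1 (mod 3), not 0.

(←) This fails: take t = 0. Then 0² = 0 ≡ 0 (mod 3), yet 0 ≡ 0 (mod 9), not 8.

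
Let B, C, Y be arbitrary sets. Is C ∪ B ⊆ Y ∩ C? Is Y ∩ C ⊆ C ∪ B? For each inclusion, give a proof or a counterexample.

Forward inclusion. This inclusion fails. Take B = {1}, C = ∅, Y = ∅; then 1 ∈ C ∪ B but 1 ∉ Y ∩ C.

Reverse inclusion. Let x ∈ Y ∩ C. Then either x ∈ C ∩ Y and x ∉ B; or x ∈ B ∩ C ∩ Y. In each case x ∈ C ∪ B, so Y ∩ C ⊆ C ∪ B.

The sets are not equal: only the reverse inclusion holds.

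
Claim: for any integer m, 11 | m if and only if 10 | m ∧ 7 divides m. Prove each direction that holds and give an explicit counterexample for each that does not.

Neither direction holds.

Forward direction. This fails: take m = 11. Certainly 11 ∣ 11, but 10 ∤ 11.

Converse. This fails: take m = 70. Both 10 ∣ 70 and 7 ∣ 70, yet 70 is not a multiple of 11 (since 70 = 6·11 + 4), so 11 ∤ 70.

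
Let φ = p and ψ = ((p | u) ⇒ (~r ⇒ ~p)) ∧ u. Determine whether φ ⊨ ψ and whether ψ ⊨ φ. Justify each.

(⇒) fails and (⇐) fails.

(⇒) This fails. Under r = F, u = F, p = T, the left side is true but the right side is false.

(⇐) This fails. Under r = F, u = T, p = F, the left side is false but the right side is true.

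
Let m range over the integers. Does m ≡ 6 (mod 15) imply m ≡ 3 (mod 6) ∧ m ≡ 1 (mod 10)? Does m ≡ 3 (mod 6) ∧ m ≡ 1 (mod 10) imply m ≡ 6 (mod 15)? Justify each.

(⟸) If m ≡ 3 (mod 6) and m ≡ 1 (mod 10), then by the Chinese remainder theorem m ≡ 21 (mod 30). Since 21 ≡ 6 (mod 15) and 15 ∣ 30, we get m ≡ 6 (mod 15).

(⟹) This fails: m = 6 gives 6 ≡ 6 (mod 15) but 6 ≡ 0 (mod 6), so the conjunction on the right does not hold.

The forward direction fails; the converse holds.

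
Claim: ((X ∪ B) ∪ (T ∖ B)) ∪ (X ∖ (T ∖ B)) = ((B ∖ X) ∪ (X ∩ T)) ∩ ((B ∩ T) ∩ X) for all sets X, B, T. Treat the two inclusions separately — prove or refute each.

(⊆) fails; (⊇) holds.

Forward inclusion. This inclusion fails. Take X = {1}, B = ∅, T = ∅; then 1 ∈ ((X ∪ B) ∪ (T ∖ B)) ∪ (X ∖ (T ∖ B)) but 1 ∉ ((B ∖ X) ∪ (X ∩ T)) ∩ ((B ∩ T) ∩ X).

Reverse inclusion. Let x ∈ ((B ∖ X) ∪ (X ∩ T)) ∩ ((B ∩ T) ∩ X). Then x ∈ X ∩ B ∩ T, from which x ∈ ((X ∪ B) ∪ (T ∖ B)) ∪ (X ∖ (T ∖ B)).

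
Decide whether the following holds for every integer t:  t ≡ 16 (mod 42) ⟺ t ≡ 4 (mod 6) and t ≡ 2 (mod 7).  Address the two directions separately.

Both directions hold; the statement is true.

[⇐] If t ≡ 4 (mod 6) and t ≡ 2 (mod 7), then by the Chinese remainder theorem t ≡ 16 (mod 42). This is exactly t ≡ 16 (mod 42).

[⇒] Suppose t ≡ 16 (mod 42); write t = 42j + 16. Since 6 ∣ 42, reducing mod 6 gives t ≡ 16 ≡ 4 (mod 6); since 7 ∣ 42, reducing mod 7 gives t ≡ 16 ≡ 2 (mod 7).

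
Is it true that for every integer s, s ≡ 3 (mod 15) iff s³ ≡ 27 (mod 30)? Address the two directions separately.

(⇒) fails; (⇐) holds.

[⇒] This fails: take s = 18. Then 18 ≡ 3 (mod 15), but 18³ = 5832 ≡ 12 (mod 30), not 27.

[⇐] Conversely, the residues r modulo 30 with r³ ≡ 27 (mod 30) are exactly {3}, and each is ≡ 3 (mod 15).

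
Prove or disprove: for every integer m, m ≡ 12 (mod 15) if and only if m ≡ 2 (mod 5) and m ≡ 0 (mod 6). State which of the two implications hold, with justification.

(←) If m ≡ 2 (mod 5) and m ≡ 0 (mod 6), then by the Chinese remainder theorem m ≡ 12 (mod 30). Since 12 ≡ 12 (mod 15) and 15 ∣ 30, we get m ≡ 12 (mod 15).

(→) This fails: m = 27 gives 27 ≡ 12 (mod 15) but 27 ≡ 3 (mod 6), so the conjunction on the right does not hold.

Only the converse holds.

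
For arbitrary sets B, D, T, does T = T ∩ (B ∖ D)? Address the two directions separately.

The sets are not equal: only the reverse inclusion holds.

Forward inclusion. This inclusion fails. Take B = ∅, D = ∅, T = {1}; then 1 ∈ T but 1 ∉ T ∩ (B ∖ D).

Reverse inclusion. Let x ∈ T ∩ (B ∖ D). Then x ∈ B ∩ T and x ∉ D, from which x ∈ T.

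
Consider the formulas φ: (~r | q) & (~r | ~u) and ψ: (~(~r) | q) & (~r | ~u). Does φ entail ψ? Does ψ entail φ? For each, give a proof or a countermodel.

(⇒) fails and (⇐) fails.

(⟹) This fails. Under r = F, q = F, u = F, the left side is true but the right side is false.

(⟸) This fails. Under r = T, q = F, u = F, the left side is false but the right side is true.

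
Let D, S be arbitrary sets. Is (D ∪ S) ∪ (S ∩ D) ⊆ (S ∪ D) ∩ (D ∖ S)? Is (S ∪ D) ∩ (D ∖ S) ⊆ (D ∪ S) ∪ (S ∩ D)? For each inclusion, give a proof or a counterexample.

(⟹) This inclusion fails. Take D = ∅, S = {1}; then 1 ∈ (D ∪ S) ∪ (S ∩ D) but 1 ∉ (S ∪ D) ∩ (D ∖ S).

(⟸) Let x ∈ (S ∪ D) ∩ (D ∖ S). Then x ∈ D and x ∉ S, from which x ∈ (D ∪ S) ∪ (S ∩ D).

(⊆) fails; (⊇) holds.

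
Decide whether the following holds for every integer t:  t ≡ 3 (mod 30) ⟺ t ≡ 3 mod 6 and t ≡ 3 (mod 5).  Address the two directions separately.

(⇐) If t ≡ 3 (mod 6) and t ≡ 3 (mod 5), then by the Chinese remainder theorem t ≡ 3 (mod 30). This is exactly t ≡ 3 (mod 30).

(⇒) Suppose t ≡ 3 (mod 30); write t = 30j + 3. Since 6 ∣ 30, reducing mod 6 gives t ≡ 3 (mod 6); since 5 ∣ 30, reducing mod 5 gives t ≡ 3 (mod 5).

Both directions hold.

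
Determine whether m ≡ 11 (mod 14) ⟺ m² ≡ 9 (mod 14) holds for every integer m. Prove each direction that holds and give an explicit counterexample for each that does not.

(→) Suppose m ≡ 11 (mod 14). Write m = 14j + 11. Then (14j + 11)² = 196j² + 308j + 121 = 14(14j² + 22j + 8) + 9, so m² ≡ 9 (mod 14).

(←) This fails: take m = 3. Then 3² = 9 ≡ 9 (mod 14), yet 3 ≡ 3 (mod 14), not 11.

Only the forward direction holds.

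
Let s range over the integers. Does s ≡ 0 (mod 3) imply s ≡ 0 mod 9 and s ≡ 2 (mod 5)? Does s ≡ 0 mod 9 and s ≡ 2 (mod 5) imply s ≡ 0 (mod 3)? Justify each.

(⟹) This fails: s = 0 gives 0 ≡ 0 (mod 3) but 0 ≡ 0 (mod 5), so the conjunction on the right does not hold.

(⟸) Conversely, if s ≡ 0 (mod 9) and s ≡ 2 (mod 5), then by the Chinese remainder theorem s ≡ 27 (mod 45). Since 27 ≡ 0 (mod 3) and 3 ∣ 45, we get s ≡ 0 (mod 3).

Only the reverse direction holds.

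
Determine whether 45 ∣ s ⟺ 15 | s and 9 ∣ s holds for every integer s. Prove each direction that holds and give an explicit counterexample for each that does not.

(⟸) Suppose 15 ∣ s and 9 ∣ s. Any common multiple of 15 and 9 is a multiple of their lcm; here lcm(15, 9) = 15·9/gcd(15, 9) = 135/3 = 45, so 45 ∣ s.

(⟹) If 45 ∣ s, write s = 45q. Since 45 = 3·15, s = 15·(3q), so 15 ∣ s; and since 45 = 5·9, s = 9·(5q), so 9 ∣ s.

Both implications hold.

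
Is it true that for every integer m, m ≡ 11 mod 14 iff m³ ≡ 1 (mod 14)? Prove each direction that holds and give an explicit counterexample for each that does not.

(→) Suppose m ≡ 11 mod 14. Write m = 14j + 11. Then (14j + 11)³ = 2744j³ + 6468j² + 5082j + 1331 = 14(196j³ + 462j² + 363j + 95) + 1, so m³ ≡ 1 (mod 14).

(←) This fails: take m = 1. Then 1³ = 1 ≡ 1 (mod 14), yet 1 ≡ 1 (mod 14), not 11.

Only the forward direction holds.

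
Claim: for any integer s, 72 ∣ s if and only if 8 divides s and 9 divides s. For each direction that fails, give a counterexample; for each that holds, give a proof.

The biconditional holds.

Forward direction. If 72 ∣ s, write s = 72q. Since 72 = 9·8, s = 8·(9q), so 8 ∣ s; and since 72 = 8·9, s = 9·(8q), so 9 ∣ s.

Converse. Suppose 8 ∣ s and 9 ∣ s. Any common multiple of 8 and 9 is a multiple of their lcm; here gcd(8, 9) = 1, so lcm(8, 9) = 8·9 = 72, so 72 ∣ s.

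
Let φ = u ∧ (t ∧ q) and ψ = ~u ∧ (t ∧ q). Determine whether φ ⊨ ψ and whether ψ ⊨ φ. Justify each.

Neither direction holds.

(→) This fails. Under t = T, u = T, q = T, the left side is true but the right side is false.

(←) This fails. Under t = T, u = F, q = T, the left side is false but the right side is true.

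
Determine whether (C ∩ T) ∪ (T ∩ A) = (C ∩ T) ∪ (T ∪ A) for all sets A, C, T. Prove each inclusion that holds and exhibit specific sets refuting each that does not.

(⊆) holds; (⊇) fails.

Forward inclusion. Let x ∈ (C ∩ T) ∪ (T ∩ A). Then either x ∈ A ∩ T and x ∉ C; or x ∈ C ∩ T and x ∉ A; or x ∈ A ∩ C ∩ T. In each case x ∈ (C ∩ T) ∪ (T ∪ A), so (C ∩ T) ∪ (T ∩ A) ⊆ (C ∩ T) ∪ (T ∪ A).

Reverse inclusion. This inclusion fails. Take A = {1}, C = ∅, T = ∅; then 1 ∈ (C ∩ T) ∪ (T ∪ A) but 1 ∉ (C ∩ T) ∪ (T ∩ A).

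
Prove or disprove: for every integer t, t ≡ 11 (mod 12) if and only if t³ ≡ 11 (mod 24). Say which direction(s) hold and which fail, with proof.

Not equivalent: only (⇐) holds.

(⇒) This fails: take t = 23. Then 23 ≡ 11 (mod 12), but 23³ = 12167 ≡ 23 (mod 24), not 11.

(⇐) Conversely, the residues r modulo 24 with r³ ≡ 11 (mod 24) are exactly {11}, and each is ≡ 11 (mod 12).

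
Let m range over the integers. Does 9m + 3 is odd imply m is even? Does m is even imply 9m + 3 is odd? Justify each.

[⇒] Suppose 9m + 3 is odd. Since 9 is odd, 9m and m have the same parity, so 9m + 3 ≡ m + 3 (mod 2). As 3 is odd, 9m + 3 is odd exactly when m is even. Thus m is even.

[⇐] Conversely, suppose m is even; write m = 2j. Then 9m + 3 = 9·(2j) + 3 = 2·9j + 3, which is odd.

Both directions hold; the statement is true.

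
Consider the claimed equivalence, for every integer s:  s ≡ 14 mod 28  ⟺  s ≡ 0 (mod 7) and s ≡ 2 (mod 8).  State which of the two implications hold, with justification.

Only the reverse direction holds.

[⇐] If s ≡ 0 (mod 7) and s ≡ 2 (mod 8), then by the Chinese remainder theorem s ≡ 42 (mod 56). Since 42 ≡ 14 (mod 28) and 28 ∣ 56, we get s ≡ 14 (mod 28).

[⇒] This fails: s = 14 gives 14 ≡ 14 (mod 28) but 14 ≡ 6 (mod 8), so the conjunction on the right does not hold.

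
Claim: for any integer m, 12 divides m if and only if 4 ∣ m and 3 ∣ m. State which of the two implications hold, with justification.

[⇒] If 12 ∣ m, write m = 12q. Since 12 = 3·4, m = 4·(3q), so 4 ∣ m; and since 12 = 4·3, m = 3·(4q), so 3 ∣ m.

[⇐] Suppose 4 ∣ m and 3 ∣ m. Any common multiple of 4 and 3 is a multiple of their lcm; here gcd(4, 3) = 1, so lcm(4, 3) = 4·3 = 12, so 12 ∣ m.

The biconditional holds.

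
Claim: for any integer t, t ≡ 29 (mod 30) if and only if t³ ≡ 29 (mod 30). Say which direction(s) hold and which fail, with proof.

Equivalent; both directions hold.

Forward direction. Suppose t ≡ 29 (mod 30). Write t = 30j + 29. Then (30j + 29)³ = 27000j³ + 78300j² + 75690j + 24389 = 30(900j³ + 2610j² + 2523j + 812) + 29, so t³ ≡ 29 (mod 30).

Converse. Suppose t³ ≡ 29 (mod 30). The only residue r in {0, …, 29} with r³ ≡ 29 (mod 30) is r = 29, so t ≡ 29 (mod 30).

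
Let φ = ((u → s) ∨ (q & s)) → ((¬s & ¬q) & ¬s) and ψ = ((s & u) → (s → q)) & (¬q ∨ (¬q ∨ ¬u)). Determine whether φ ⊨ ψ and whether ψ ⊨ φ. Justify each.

(→) This fails. Under u = T, q = T, s = F, the left side is true but the right side is false.

(←) This fails. Under u = F, q = T, s = F, the left side is false but the right side is true.

Neither direction holds.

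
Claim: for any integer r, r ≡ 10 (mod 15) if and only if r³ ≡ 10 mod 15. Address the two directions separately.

The biconditional holds.

(⇐) Suppose r³ ≡ 10 (mod 15). The only residue r in {0, …, 14} with r³ ≡ 10 (mod 15) is r = 10, so r ≡ 10 (mod 15).

(⇒) Suppose r ≡ 10 (mod 15). Write r = 15j + 10. Then (15j + 10)³ = 3375j³ + 6750j² + 4500j + 1000 = 15(225j³ + 450j² + 300j + 66) + 10, so r³ ≡ 10 (mod 15).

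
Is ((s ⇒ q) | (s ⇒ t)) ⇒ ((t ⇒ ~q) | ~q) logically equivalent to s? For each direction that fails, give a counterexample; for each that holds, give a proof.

(⟹) This fails. Under t = F, s = F, q = F, the left side is true but the right side is false.

(⟸) This fails. Under t = T, s = T, q = T, the left side is false but the right side is true.

(⇒) fails and (⇐) fails.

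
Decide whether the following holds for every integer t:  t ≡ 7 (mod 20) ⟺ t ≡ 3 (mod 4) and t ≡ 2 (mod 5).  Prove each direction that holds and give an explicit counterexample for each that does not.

[⇒] Suppose t ≡ 7 (mod 20); write t = 20j + 7. Since 4 ∣ 20, reducing mod 4 gives t ≡ 7 ≡ 3 (mod 4); since 5 ∣ 20, reducing mod 5 gives t ≡ 7 ≡ 2 (mod 5).

[⇐] Conversely, if t ≡ 3 (mod 4) and t ≡ 2 (mod 5), then by the Chinese remainder theorem t ≡ 7 (mod 20). This is exactly t ≡ 7 (mod 20).

Both implications hold.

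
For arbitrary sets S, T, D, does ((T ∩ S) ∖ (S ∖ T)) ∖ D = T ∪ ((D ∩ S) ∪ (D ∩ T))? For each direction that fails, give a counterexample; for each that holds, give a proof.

Only the forward inclusion holds.

Forward inclusion. Let x ∈ ((T ∩ S) ∖ (S ∖ T)) ∖ D. Then x ∈ S ∩ T and x ∉ D, from which x ∈ T ∪ ((D ∩ S) ∪ (D ∩ T)).

Reverse inclusion. This inclusion fails. Take S = ∅, T = {1}, D = ∅; then 1 ∈ T ∪ ((D ∩ S) ∪ (D ∩ T)) but 1 ∉ ((T ∩ S) ∖ (S ∖ T)) ∖ D.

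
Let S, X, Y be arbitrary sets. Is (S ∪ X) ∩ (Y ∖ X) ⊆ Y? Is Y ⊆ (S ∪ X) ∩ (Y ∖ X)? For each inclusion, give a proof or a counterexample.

(⊆) Let x ∈ (S ∪ X) ∩ (Y ∖ X). Then x ∈ S ∩ Y and x ∉ X, from which x ∈ Y.

(⊇) This inclusion fails. Take S = ∅, X = ∅, Y = {1}; then 1 ∈ Y but 1 ∉ (S ∪ X) ∩ (Y ∖ X).

Only the forward inclusion holds.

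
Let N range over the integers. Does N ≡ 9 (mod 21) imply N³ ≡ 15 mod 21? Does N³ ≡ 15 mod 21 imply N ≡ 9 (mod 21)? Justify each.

(⟹) Suppose N ≡ 9 (mod 21). Write N = 21j + 9. Then (21j + 9)³ = 9261j³ + 11907j² + 5103j + 729 = 21(441j³ + 567j² + 243j + 34) + 15, so N³ ≡ 15 (mod 21).

(⟸) This fails: take N = 15. Then 15³ = 3375 ≡ 15 (mod 21), yet 15 ≡ 15 (mod 21), not 9.

The forward direction holds; the converse fails.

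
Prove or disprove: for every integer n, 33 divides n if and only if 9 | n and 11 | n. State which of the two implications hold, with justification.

Only the reverse direction holds.

(⟹) This fails: take n = 33. Certainly 33 ∣ 33, but 9 ∤ 33.

(⟸) Suppose 9 ∣ n and 11 ∣ n. Any common multiple of 9 and 11 is a multiple of their lcm; here gcd(9, 11) = 1, so lcm(9, 11) = 9·11 = 99, so 99 ∣ n. Since 33 ∣ 99, it follows that 33 ∣ n.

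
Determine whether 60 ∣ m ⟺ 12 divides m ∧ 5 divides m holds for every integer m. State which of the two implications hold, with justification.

Both directions hold; the statement is true.

Forward direction. If 60 ∣ m, write m = 60q. Since 60 = 5·12, m = 12·(5q), so 12 ∣ m; and since 60 = 12·5, m = 5·(12q), so 5 ∣ m.

Converse. Suppose 12 ∣ m and 5 ∣ m. Any common multiple of 12 and 5 is a multiple of their lcm; here gcd(12, 5) = 1, so lcm(12, 5) = 12·5 = 60, so 60 ∣ m.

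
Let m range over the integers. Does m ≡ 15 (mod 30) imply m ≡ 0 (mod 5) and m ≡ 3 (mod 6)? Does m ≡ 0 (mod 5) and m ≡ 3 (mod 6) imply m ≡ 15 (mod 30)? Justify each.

(→) Suppose m ≡ 15 (mod 30); write m = 30j + 15. Since 5 ∣ 30, reducing mod 5 gives m ≡ 15 ≡ 0 (mod 5); since 6 ∣ 30, reducing mod 6 gives m ≡ 15 ≡ 3 (mod 6).

(←) Conversely, if m ≡ 0 (mod 5) and m ≡ 3 (mod 6), then by the Chinese remainder theorem m ≡ 15 (mod 30). This is exactly m ≡ 15 (mod 30).

The biconditional holds.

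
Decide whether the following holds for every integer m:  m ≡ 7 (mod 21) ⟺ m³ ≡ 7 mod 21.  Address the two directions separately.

Both directions hold.

(←) Suppose m³ ≡ 7 (mod 21). The only residue r in {0, …, 20} with r³ ≡ 7 (mod 21) is r = 7, so m ≡ 7 (mod 21).

(→) Suppose m ≡ 7 (mod 21). Write m = 21j + 7. Then (21j + 7)³ = 9261j³ + 9261j² + 3087j + 343 = 21(441j³ + 441j² + 147j + 16) + 7, so m³ ≡ 7 (mod 21).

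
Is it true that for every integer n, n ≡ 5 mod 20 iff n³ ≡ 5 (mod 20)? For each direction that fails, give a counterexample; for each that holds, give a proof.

Both directions hold; the statement is true.

(→) Suppose n ≡ 5 mod 20. Write n = 20j + 5. Then (20j + 5)³ = 8000j³ + 6000j² + 1500j + 125 = 20(400j³ + 300j² + 75j + 6) + 5, so n³ ≡ 5 (mod 20).

(←) Conversely, suppose n³ ≡ 5 (mod 20). The only residue r in {0, …, 19} with r³ ≡ 5 (mod 20) is r = 5, so n ≡ 5 (mod 20).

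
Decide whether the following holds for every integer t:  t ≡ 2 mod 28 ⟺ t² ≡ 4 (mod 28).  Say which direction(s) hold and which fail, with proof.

Forward direction. Suppose t ≡ 2 mod 28. Write t = 28j + 2. Then (28j + 2)² = 784j² + 112j + 4 = 28(28j² + 4j) + 4, so t² ≡ 4 (mod 28).

Converse. This fails: take t = 12. Then 12² = 144 ≡ 4 (mod 28), yet 12 ≡ 12 (mod 28), not 2.

Only the forward direction holds.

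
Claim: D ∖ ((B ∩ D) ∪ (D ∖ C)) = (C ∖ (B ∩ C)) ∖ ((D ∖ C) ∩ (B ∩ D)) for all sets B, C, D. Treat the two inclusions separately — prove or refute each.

(⊆) Let x ∈ D ∖ ((B ∩ D) ∪ (D ∖ C)). Then x ∈ C ∩ D and x ∉ B, from which x ∈ (C ∖ (B ∩ C)) ∖ ((D ∖ C) ∩ (B ∩ D)).

(⊇) This inclusion fails. Take B = ∅, C = {1}, D = ∅; then 1 ∈ (C ∖ (B ∩ C)) ∖ ((D ∖ C) ∩ (B ∩ D)) but 1 ∉ D ∖ ((B ∩ D) ∪ (D ∖ C)).

(⊆) holds; (⊇) fails.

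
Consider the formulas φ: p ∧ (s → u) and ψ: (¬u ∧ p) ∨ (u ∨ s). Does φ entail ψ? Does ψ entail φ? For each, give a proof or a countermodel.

Only the forward direction holds.

(→) Assume the antecedent. If p is true, (¬u ∧ p) ∨ (u ∨ s) reduces to true regardless of the other variables. If p is false, the antecedent cannot hold. Either way (¬u ∧ p) ∨ (u ∨ s) holds.

(←) This fails. Under p = F, u = T, s = F, the left side is false but the right side is true.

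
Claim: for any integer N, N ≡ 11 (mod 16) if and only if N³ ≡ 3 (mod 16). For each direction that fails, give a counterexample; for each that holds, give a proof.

(→) Suppose N ≡ 11 (mod 16). Write N = 16j + 11. Then (16j + 11)³ = 4096j³ + 8448j² + 5808j + 1331 = 16(256j³ + 528j² + 363j + 83) + 3, so N³ ≡ 3 (mod 16).

(←) Conversely, suppose N³ ≡ 3 (mod 16). The only residue r in {0, …, 15} with r³ ≡ 3 (mod 16) is r = 11, so N ≡ 11 (mod 16).

Equivalent; both directions hold.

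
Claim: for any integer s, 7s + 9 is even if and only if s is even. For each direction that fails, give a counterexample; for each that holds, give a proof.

Neither direction holds.

(⇒) This fails: s = 5 gives 7s + 9 = 44, which is even, but 5 is odd, not even.

(⇐) This also fails: s = 0 is even, but 7s + 9 = 9 is odd, not even.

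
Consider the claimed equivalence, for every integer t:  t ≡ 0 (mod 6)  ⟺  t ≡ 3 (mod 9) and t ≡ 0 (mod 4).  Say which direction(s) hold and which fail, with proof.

(⇒) fails; (⇐) holds.

(⟹) This fails: t = 0 gives 0 ≡ 0 (mod 6) but 0 ≡ 0 (mod 9), so the conjunction on the right does not hold.

(⟸) Conversely, if t ≡ 3 (mod 9) and t ≡ 0 (mod 4), then by the Chinese remainder theorem t ≡ 12 (mod 36). Since 12 ≡ 0 (mod 6) and 6 ∣ 36, we get t ≡ 0 (mod 6).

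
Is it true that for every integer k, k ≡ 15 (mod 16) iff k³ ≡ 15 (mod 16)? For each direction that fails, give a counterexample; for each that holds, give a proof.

Both implications hold.

Forward direction. Suppose k ≡ 15 (mod 16). Write k = 16j + 15. Then (16j + 15)³ = 4096j³ + 11520j² + 10800j + 3375 = 16(256j³ + 720j² + 675j + 210) + 15, so k³ ≡ 15 (mod 16).

Converse. Suppose k³ ≡ 15 (mod 16). The only residue r in {0, …, 15} with r³ ≡ 15 (mod 16) is r = 15, so k ≡ 15 (mod 16).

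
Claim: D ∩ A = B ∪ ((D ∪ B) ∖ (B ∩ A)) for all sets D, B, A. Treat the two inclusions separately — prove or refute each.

(⟹) Let x ∈ D ∩ A. Then either x ∈ D ∩ A and x ∉ B; or x ∈ D ∩ B ∩ A. In each case x ∈ B ∪ ((D ∪ B) ∖ (B ∩ A)), so D ∩ A ⊆ B ∪ ((D ∪ B) ∖ (B ∩ A)).

(⟸) This inclusion fails. Take D = {1}, B = ∅, A = ∅; then 1 ∈ B ∪ ((D ∪ B) ∖ (B ∩ A)) but 1 ∉ D ∩ A.

The sets are not equal: only the forward inclusion holds.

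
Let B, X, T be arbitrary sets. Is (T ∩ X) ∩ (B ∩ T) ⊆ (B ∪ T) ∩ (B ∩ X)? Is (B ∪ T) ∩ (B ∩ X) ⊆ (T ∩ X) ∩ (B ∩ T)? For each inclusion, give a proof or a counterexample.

(⊆) Let x ∈ (T ∩ X) ∩ (B ∩ T). Then x ∈ B ∩ X ∩ T, from which x ∈ (B ∪ T) ∩ (B ∩ X).

(⊇) This inclusion fails. Take B = {1}, X = {1}, T = ∅; then 1 ∈ (B ∪ T) ∩ (B ∩ X) but 1 ∉ (T ∩ X) ∩ (B ∩ T).

The sets are not equal: only the forward inclusion holds.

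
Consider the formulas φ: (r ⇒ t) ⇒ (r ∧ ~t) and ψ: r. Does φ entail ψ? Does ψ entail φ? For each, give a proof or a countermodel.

(⇒) Assume the antecedent. If t is true, the antecedent cannot hold. If t is false, the antecedent forces (t = F, r = T), and r holds there. Either way r holds.

(⇐) This fails. Under t = T, r = T, the left side is false but the right side is true.

Only the forward direction holds.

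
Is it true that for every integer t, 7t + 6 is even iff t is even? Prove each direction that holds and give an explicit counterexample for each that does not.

[⇐] Suppose t is even; write t = 2j. Then 7t + 6 = 7·(2j) + 6 = 2·7j + 6, which is even.

[⇒] Suppose 7t + 6 is even. Since 7 is odd, 7t and t have the same parity, so 7t + 6 ≡ t + 6 (mod 2). As 6 is even, 7t + 6 is even exactly when t is even. Thus t is even.

Both directions hold; the statement is true.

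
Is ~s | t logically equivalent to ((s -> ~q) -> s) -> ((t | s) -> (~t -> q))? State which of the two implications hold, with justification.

Only the forward implication holds.

(⇒) Assume the antecedent. If t is true, the consequent reduces to true regardless of the other variables. If t is false, the antecedent forces (t = F, q = F, s = F) or (t = F, q = T, s = F), and the consequent holds there. Either way the consequent holds.

(⇐) This fails. Under t = F, q = T, s = T, the left side is false but the right side is true.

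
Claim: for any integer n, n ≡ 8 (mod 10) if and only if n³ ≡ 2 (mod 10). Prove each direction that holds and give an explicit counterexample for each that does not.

(←) Suppose n³ ≡ 2 (mod 10). The only residue r in {0, …, 9} with r³ ≡ 2 (mod 10) is r = 8, so n ≡ 8 (mod 10).

(→) Suppose n ≡ 8 (mod 10). Write n = 10j + 8. Then (10j + 8)³ = 1000j³ + 2400j² + 1920j + 512 = 10(100j³ + 240j² + 192j + 51) + 2, so n³ ≡ 2 (mod 10).

Both directions hold; the statement is true.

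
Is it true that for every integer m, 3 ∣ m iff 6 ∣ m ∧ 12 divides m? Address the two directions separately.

(⇒) fails; (⇐) holds.

(⟸) Suppose 6 ∣ m and 12 ∣ m. Any common multiple of 6 and 12 is a multiple of their lcm; here lcm(6, 12) = 6·12/gcd(6, 12) = 72/6 = 12, so 12 ∣ m. Since 3 ∣ 12, it follows that 3 ∣ m.

(⟹) This fails: take m = 3. Certainly 3 ∣ 3, but 6 ∤ 3.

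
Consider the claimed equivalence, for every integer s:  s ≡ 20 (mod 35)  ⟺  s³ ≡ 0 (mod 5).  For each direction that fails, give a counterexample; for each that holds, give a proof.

Only the forward direction holds.

(←) This fails: take s = 0. Then 0³ = 0 ≡ 0 (mod 5), yet 0 ≡ 0 (mod 35), not 20.

(→) Suppose s ≡ 20 (mod 35). Then s³ ≡ 20³ = 8000 (mod 35), and since 5 ∣ 35, also s³ ≡ 0 (mod 5).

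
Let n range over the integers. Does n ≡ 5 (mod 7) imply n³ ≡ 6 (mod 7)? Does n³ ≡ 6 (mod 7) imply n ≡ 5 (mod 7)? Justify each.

(⇒) holds; (⇐) fails.

Converse. This fails: take n = 3. Then 3³ = 27 ≡ 6 (mod 7), yet 3 ≡ 3 (mod 7), not 5.

Forward direction. Suppose n ≡ 5 (mod 7). Write n = 7j + 5. Then (7j + 5)³ = 343j³ + 735j² + 525j + 125 = 7(49j³ + 105j² + 75j + 17) + 6, so n³ ≡ 6 (mod 7).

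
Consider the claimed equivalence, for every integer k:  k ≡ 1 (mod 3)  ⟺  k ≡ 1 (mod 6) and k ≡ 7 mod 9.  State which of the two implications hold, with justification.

The forward direction fails; the converse holds.

(⇒) This fails: k = 1 gives 1 ≡ 1 (mod 3) but 1 ≡ 1 (mod 9), so the conjunction on the right does not hold.

(⇐) Conversely, if k ≡ 1 (mod 6) and k ≡ 7 (mod 9), then by the Chinese remainder theorem k ≡ 7 (mod 18). Since 7 ≡ 1 (mod 3) and 3 ∣ 18, we get k ≡ 1 (mod 3).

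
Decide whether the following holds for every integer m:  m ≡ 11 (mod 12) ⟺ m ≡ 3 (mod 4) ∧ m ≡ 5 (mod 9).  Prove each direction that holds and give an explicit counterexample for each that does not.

Forward direction. This fails: m = 35 gives 35 ≡ 11 (mod 12) but 35 ≡ 8 (mod 9), so the conjunction on the right does not hold.

Converse. If m ≡ 3 (mod 4) and m ≡ 5 (mod 9), then by the Chinese remainder theorem m ≡ 23 (mod 36). Since 23 ≡ 11 (mod 12) and 12 ∣ 36, we get m ≡ 11 (mod 12).

Only the converse holds.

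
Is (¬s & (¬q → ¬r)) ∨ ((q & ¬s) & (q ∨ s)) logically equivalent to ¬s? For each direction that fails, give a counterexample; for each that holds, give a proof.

(→) Assume the antecedent. If r is true, the antecedent forces (r = T, s = F, q = T), and ¬s holds there. If r is false, the antecedent forces (r = F, s = F, q = F) or (r = F, s = F, q = T), and ¬s holds there. Either way ¬s holds.

(←) This fails. Under r = T, s = F, q = F, the left side is false but the right side is true.

(⇒) holds; (⇐) fails.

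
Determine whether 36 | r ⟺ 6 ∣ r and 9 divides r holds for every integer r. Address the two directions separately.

(⇒) If 36 ∣ r, write r = 36q. Since 36 = 6·6, r = 6·(6q), so 6 ∣ r; and since 36 = 4·9, r = 9·(4q), so 9 ∣ r.

(⇐) This fails: take r = 18. Both 6 ∣ 18 and 9 ∣ 18, yet 18 is not a multiple of 36 (since 18 = 0·36 + 18), so 36 ∤ 18.

Not equivalent: only (⇒) holds.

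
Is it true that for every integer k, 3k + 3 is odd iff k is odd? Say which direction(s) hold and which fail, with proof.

(⇒) This fails: k = 0 gives 3k + 3 = 3, which is odd, but 0 is even, not odd.

(⇐) This also fails: k = 1 is odd, but 3k + 3 = 6 is even, not odd.

Neither direction holds.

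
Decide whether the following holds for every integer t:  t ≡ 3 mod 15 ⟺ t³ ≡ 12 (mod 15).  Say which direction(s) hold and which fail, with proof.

(⟹) Suppose t ≡ 3 mod 15. Write t = 15j + 3. Then (15j + 3)³ = 3375j³ + 2025j² + 405j + 27 = 15(225j³ + 135j² + 27j + 1) + 12, so t³ ≡ 12 (mod 15).

(⟸) Conversely, suppose t³ ≡ 12 (mod 15). The only residue r in {0, …, 14} with r³ ≡ 12 (mod 15) is r = 3, so t ≡ 3 (mod 15).

Both directions hold.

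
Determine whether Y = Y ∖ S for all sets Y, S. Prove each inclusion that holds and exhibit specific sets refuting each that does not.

(⟹) This inclusion fails. Take Y = {1}, S = {1}; then 1 ∈ Y but 1 ∉ Y ∖ S.

(⟸) Let x ∈ Y ∖ S. Then x ∈ Y and x ∉ S, from which x ∈ Y.

(⊆) fails; (⊇) holds.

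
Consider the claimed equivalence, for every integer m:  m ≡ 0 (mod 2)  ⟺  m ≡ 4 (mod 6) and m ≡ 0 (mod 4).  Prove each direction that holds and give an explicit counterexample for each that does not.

Only the converse holds.

(⇒) This fails: m = 0 gives 0 ≡ 0 (mod 2) but 0 ≡ 0 (mod 6), so the conjunction on the right does not hold.

(⇐) Conversely, if m ≡ 4 (mod 6) and m ≡ 0 (mod 4), then by the Chinese remainder theorem m ≡ 4 (mod 12). Since 4 ≡ 0 (mod 2) and 2 ∣ 12, we get m ≡ 0 (mod 2).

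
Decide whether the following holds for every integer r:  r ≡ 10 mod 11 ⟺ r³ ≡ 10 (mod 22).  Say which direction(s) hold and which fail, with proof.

Only the reverse direction holds.

(→) This fails: take r = 21. Then 21 ≡ 10 (mod 11), but 21³ = 9261 ≡ 21 (mod 22), not 10.

(←) Conversely, the residues r modulo 22 with r³ ≡ 10 (mod 22) are exactly {10}, and each is ≡ 10 (mod 11).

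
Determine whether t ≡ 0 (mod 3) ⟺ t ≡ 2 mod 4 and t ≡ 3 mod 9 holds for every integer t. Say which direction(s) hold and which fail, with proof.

(⇒) This fails: t = 0 gives 0 ≡ 0 (mod 3) but 0 ≡ 0 (mod 4), so the conjunction on the right does not hold.

(⇐) Conversely, if t ≡ 2 (mod 4) and t ≡ 3 (mod 9), then by the Chinese remainder theorem t ≡ 30 (mod 36). Since 30 ≡ 0 (mod 3) and 3 ∣ 36, we get t ≡ 0 (mod 3).

Not equivalent: only (⇐) holds.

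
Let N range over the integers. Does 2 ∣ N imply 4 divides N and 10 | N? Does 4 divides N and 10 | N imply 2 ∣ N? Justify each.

[⇒] This fails: take N = 2. Certainly 2 ∣ 2, but 4 ∤ 2.

[⇐] Suppose 4 ∣ N and 10 ∣ N. Any common multiple of 4 and 10 is a multiple of their lcm; here lcm(4, 10) = 4·10/gcd(4, 10) = 40/2 = 20, so 20 ∣ N. Since 2 ∣ 20, it follows that 2 ∣ N.

(⇒) fails; (⇐) holds.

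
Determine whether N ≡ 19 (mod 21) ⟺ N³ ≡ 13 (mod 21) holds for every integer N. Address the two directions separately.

Only the forward direction holds.

(→) Suppose N ≡ 19 (mod 21). Write N = 21j + 19. Then (21j + 19)³ = 9261j³ + 25137j² + 22743j + 6859 = 21(441j³ + 1197j² + 1083j + 326) + 13, so N³ ≡ 13 (mod 21).

(←) This fails: take N = 10. Then 10³ = 1000 ≡ 13 (mod 21), yet 10 ≡ 10 (mod 21), not 19.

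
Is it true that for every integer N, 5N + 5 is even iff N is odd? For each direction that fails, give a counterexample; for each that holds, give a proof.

Equivalent; both directions hold.

(→) Suppose 5N + 5 is even. Since 5 is odd, 5N and N have the same parity, so 5N + 5 ≡ N + 5 (mod 2). As 5 is odd, 5N + 5 is even exactly when N is odd. Thus N is odd.

(←) Conversely, suppose N is odd; write N = 2j + 1. Then 5N + 5 = 5·(2j + 1) + 5 = 2·5j + 10, which is even.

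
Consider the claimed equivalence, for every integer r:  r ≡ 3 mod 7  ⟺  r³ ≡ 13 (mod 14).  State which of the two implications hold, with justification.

Neither direction holds.

(⇒) This fails: take r = 10. Then 10 ≡ 3 (mod 7), but 10³ = 1000 ≡ 6 (mod 14), not 13.

(⇐) This fails: take r = 5. Then 5³ = 125 ≡ 13 (mod 14), yet 5 ≡ 5 (mod 7), not 3.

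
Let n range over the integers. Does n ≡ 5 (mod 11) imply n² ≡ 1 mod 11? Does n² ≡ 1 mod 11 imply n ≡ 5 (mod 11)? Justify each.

(⟹) This fails: take n = 5. Then 5 ≡ 5 (mod 11), but 5² = 25 ≡ 3 (mod 11), not 1.

(⟸) This fails: take n = 1. Then 1² = 1 ≡ 1 (mod 11), yet 1 ≡ 1 (mod 11), not 5.

Both directions fail.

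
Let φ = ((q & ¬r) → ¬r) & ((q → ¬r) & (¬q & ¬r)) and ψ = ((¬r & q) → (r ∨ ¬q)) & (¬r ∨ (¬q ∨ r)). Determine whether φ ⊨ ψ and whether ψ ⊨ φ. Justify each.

Not equivalent: only (⇒) holds.

(→) Assume the antecedent. If q is true, the antecedent cannot hold. If q is false, the consequent reduces to true regardless of the other variables. Either way the consequent holds.

(←) This fails. Under q = F, r = T, the left side is false but the right side is true.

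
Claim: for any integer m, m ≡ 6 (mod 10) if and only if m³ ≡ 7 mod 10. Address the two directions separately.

(⟹) This fails: take m = 6. Then 6 ≡ 6 (mod 10), but 6³ = 216 ≡ 6 (mod 10), not 7.

(⟸) This fails: take m = 3. Then 3³ = 27 ≡ 7 (mod 10), yet 3 ≡ 3 (mod 10), not 6.

Both directions fail.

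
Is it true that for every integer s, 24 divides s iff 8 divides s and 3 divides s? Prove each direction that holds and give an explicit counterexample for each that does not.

Both implications hold.

(→) If 24 ∣ s, write s = 24q. Since 24 = 3·8, s = 8·(3q), so 8 ∣ s; and since 24 = 8·3, s = 3·(8q), so 3 ∣ s.

(←) Suppose 8 ∣ s and 3 ∣ s. Any common multiple of 8 and 3 is a multiple of their lcm; here gcd(8, 3) = 1, so lcm(8, 3) = 8·3 = 24, so 24 ∣ s.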